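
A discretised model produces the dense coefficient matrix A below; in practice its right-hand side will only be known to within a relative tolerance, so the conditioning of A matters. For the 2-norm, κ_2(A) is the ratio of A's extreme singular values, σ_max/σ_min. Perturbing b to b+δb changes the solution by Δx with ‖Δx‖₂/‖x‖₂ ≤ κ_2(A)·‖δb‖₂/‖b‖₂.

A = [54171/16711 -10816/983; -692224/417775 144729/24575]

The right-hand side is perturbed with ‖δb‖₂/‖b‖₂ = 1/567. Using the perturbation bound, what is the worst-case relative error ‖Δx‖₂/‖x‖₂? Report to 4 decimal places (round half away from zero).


form AᵀA = [8004272809/603930625 -27434167488/603930625; -27434167488/603930625 94062643441/603930625] with trace 163307066/966289 and determinant 714025/966289
eigenvalues of AᵀA: λ = (tr ± √(tr²−4·det))/2 = 169, 4225/966289
σ_max=√169=13, σ_min=√(4225/966289)=(65/983) → κ = 196.6000
worst-case relative error ≤ 196.6000 × 1/567 = 0.3467

0.3467


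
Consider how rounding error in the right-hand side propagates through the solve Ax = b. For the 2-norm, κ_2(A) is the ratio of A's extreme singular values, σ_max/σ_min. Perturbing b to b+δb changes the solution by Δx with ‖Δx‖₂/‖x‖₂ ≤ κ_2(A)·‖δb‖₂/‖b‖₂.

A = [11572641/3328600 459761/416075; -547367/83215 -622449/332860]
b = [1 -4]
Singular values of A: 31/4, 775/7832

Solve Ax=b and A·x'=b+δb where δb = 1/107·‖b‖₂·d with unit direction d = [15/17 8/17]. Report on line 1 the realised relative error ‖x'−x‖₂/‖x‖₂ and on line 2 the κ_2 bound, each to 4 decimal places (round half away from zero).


0.0385
0.7320

σ_max = 31/4, σ_min = 775/7832
κ = σ_max/σ_min = (31/4)/(775/7832) = 78.3200
κ_2(A)·‖δb‖/‖b‖ = 0.7320
solve Ax = b  →  x = [3.3251 -9.5571]
‖b‖ = 4.1231, ‖x‖ = 10.1190
Δx = A⁻¹·δb where δb = 1/107·4.1231·d; ‖Δx‖ = 0.3894
relative error = 0.0385
realised/bound (from unrounded values) ≈ 0.0526


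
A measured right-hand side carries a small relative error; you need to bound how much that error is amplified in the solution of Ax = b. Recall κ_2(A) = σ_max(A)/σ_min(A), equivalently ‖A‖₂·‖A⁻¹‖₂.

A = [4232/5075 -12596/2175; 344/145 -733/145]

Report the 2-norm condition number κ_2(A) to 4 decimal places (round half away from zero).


M = AᵀA = [193664/30625 -220792/13125; -220792/13125 332401/5625]. tr(M)=28849/441, det(M)=40000/441
solving λ² − 28849/441·λ + 40000/441 = 0 gives λ = 64, 625/441
so κ_2 = √(64 / (625/441)) = 6.7200

6.7200


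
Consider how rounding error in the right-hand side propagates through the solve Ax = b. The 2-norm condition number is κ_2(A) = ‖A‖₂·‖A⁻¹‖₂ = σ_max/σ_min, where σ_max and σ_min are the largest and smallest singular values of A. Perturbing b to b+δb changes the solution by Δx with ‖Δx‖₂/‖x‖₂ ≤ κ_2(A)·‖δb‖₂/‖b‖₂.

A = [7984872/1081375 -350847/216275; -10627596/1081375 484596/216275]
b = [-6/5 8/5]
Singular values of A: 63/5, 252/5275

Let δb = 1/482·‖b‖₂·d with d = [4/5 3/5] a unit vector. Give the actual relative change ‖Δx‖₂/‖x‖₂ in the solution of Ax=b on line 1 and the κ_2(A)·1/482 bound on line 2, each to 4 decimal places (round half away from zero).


σ_max = 63/5, σ_min = 252/5275
κ = σ_max/σ_min = (63/5)/(252/5275) = 263.7500
bound on ‖Δx‖/‖x‖: κ·ε = 263.7500·1/482 = 0.5472
solve Ax = b  →  x = [-0.1549 0.0348]
‖b‖₂ = 2.0000 and ‖x‖₂ = 0.1587
with δb = [0.0033 0.0025], A·Δx = δb → ‖Δx‖ = 0.0869
relative error = 0.5472
tightness: 0.5472 against a bound of 0.5472; the bound is attained (ratio 1)

0.5472
0.5472


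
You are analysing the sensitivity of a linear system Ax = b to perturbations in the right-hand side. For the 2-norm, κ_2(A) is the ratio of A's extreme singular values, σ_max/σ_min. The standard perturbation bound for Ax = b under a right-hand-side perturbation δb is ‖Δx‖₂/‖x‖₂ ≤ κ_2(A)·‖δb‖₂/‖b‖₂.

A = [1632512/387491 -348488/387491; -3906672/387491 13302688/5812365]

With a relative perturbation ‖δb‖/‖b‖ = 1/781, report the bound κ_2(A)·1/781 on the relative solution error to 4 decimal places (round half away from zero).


form AᵀA = [106077997312/888457249 -119335111168/4442286245; -119335111168/4442286245 1208795162176/199902881025] with trace 14917516096/118919025 and determinant 39337984/118919025
char-poly roots: 3136/25 and 12544/4756761
κ_2(A) = √(λ_max/λ_min) = √((3136/25) / (12544/4756761)) = 218.1000
κ_2(A)·‖δb‖/‖b‖ = 0.2793

0.2793


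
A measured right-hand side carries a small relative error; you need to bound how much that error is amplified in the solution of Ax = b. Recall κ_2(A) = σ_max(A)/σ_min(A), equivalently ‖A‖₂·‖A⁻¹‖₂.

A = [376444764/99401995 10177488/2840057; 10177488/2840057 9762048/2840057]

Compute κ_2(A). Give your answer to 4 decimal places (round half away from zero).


295.4875

AᵀA = [319378961095056/11748818799025 8690394163392/335680537115; 8690394163392/335680537115 236479004928/9590872489]; tr = 724216102416/13970058025, det = 429981696/13970058025
λ_max, λ_min = (724216102416/13970058025 ± √524464935521650969395456/195162521221866900625)/2 = 1296/25, 331776/558802321
σ_max=√(1296/25)=(36/5), σ_min=√(331776/558802321)=(576/23639) → κ = 295.4875


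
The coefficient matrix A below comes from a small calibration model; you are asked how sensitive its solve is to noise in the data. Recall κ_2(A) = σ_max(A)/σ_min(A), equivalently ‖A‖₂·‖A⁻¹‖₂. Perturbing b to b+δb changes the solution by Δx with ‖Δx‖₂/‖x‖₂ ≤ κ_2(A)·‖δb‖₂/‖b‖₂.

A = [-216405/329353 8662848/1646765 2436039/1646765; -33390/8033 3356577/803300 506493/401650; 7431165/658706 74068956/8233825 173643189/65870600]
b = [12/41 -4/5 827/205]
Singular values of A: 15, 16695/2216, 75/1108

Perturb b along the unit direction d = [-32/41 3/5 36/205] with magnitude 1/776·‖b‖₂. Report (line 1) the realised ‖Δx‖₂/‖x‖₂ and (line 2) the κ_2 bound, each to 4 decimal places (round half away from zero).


from the listed singular values, σ₁ = 15, σ_n = 75/1108
κ = σ_max/σ_min = 15/(75/1108) = 221.6000
perturbation bound = 221.6000·1/776 = 0.2856
solve Ax = b  →  x = [0.2846 0.0843 0.0246]
‖b‖ = 4.1231, ‖x‖ = 0.2979
Δx = A⁻¹·δb where δb = 1/776·4.1231·d; ‖Δx‖ = 0.0785
relative error = 0.2635
tightness: 0.2635 against a bound of 0.2856 (unrounded ratio ≈ 0.9228)

0.2635
0.2856


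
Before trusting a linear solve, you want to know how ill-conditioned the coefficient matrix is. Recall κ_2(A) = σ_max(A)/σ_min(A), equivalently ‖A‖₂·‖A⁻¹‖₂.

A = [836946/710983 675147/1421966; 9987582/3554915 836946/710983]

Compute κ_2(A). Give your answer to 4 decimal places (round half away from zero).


form AᵀA = [693868398696/74777637025 57820832883/14955527405; 57820832883/14955527405 19276555617/11964421924] with trace 19274482161/1769884900 and determinant 1185921/442471225
solving λ² − 19274482161/1769884900·λ + 1185921/442471225 = 0 gives λ = 1089/100, 4356/17698849
κ_2(A) = √(λ_max/λ_min) = √((1089/100) / (4356/17698849)) = 210.3500

210.3500


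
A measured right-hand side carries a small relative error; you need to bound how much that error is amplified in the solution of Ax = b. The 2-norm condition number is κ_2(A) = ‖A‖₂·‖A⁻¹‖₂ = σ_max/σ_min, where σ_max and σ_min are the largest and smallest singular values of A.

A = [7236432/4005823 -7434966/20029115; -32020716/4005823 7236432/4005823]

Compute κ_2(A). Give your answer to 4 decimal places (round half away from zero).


238.3000

form AᵀA = [641101844880/9545876209 -721226231712/47729381045; -721226231712/47729381045 811676039076/238646905225] with trace 10017383796/141967225 and determinant 12446784/141967225
λ_max, λ_min = (10017383796/141967225 ± √100340909974824752016/20154692974200625)/2 = 1764/25, 7056/5678689
κ = σ_max/σ_min = (42/5)/(84/2383) = 238.3000


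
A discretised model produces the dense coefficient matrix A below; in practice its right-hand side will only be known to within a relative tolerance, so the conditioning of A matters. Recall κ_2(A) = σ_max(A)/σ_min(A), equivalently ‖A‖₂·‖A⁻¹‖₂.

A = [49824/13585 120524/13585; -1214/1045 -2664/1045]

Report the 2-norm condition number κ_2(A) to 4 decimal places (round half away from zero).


104.5000

AᵀA = [109260100/7382089 262062000/7382089; 262062000/7382089 629016400/7382089]; tr = 4368500/43681, det = 40000/43681
char-poly roots: 100 and 400/43681
κ = σ_max/σ_min = 10/(20/209) = 104.5000


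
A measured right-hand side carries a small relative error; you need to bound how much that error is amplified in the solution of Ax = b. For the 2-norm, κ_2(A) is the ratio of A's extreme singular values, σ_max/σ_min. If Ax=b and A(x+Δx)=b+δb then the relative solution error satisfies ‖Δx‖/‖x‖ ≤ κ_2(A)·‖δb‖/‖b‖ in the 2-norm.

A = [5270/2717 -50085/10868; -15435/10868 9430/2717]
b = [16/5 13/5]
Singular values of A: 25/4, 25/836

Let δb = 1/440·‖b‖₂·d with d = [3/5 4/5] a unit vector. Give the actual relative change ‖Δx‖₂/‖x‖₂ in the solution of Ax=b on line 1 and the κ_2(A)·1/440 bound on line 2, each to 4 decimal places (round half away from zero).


largest singular value 25/4, smallest 25/836
condition number: (25/4) ÷ (25/836) = 209.0000
bound on ‖Δx‖/‖x‖: κ·ε = 209.0000·1/440 = 0.4750
solve Ax = b  →  x = [123.5323 51.2985]
‖b‖₂ = 4.1231 and ‖x‖₂ = 133.7601
δb = ε·‖b‖·d = [0.0056 0.0075]; solving A·Δx = δb gives ‖Δx‖ = 0.3134
dividing the unrounded norms, ‖Δx‖/‖x‖ = 0.0023
realised/bound (from unrounded values) ≈ 0.0049

0.0023
0.4750


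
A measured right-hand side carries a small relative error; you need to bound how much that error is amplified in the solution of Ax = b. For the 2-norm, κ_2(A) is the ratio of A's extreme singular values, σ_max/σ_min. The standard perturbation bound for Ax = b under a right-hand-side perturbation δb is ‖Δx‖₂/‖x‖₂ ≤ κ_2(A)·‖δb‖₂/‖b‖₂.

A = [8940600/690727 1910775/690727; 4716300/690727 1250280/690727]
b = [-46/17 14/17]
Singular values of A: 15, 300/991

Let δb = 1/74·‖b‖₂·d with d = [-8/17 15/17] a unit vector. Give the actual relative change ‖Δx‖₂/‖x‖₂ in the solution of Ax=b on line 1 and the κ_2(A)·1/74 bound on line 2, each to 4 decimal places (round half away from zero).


0.0191
0.6696

σ_max = 15, σ_min = 300/991
κ = σ_max/σ_min = 15/(300/991) = 49.5500
bound on ‖Δx‖/‖x‖: κ·ε = 49.5500·1/74 = 0.6696
solve Ax = b  →  x = [-1.5803 6.4163]
2-norm of b is 2.8284; of x, 6.6080
δb = ε·‖b‖·d = [-0.0180 0.0337]; solving A·Δx = δb gives ‖Δx‖ = 0.1263
relative error = 0.0191
tightness: 0.0191 against a bound of 0.6696 (unrounded ratio ≈ 0.0285)


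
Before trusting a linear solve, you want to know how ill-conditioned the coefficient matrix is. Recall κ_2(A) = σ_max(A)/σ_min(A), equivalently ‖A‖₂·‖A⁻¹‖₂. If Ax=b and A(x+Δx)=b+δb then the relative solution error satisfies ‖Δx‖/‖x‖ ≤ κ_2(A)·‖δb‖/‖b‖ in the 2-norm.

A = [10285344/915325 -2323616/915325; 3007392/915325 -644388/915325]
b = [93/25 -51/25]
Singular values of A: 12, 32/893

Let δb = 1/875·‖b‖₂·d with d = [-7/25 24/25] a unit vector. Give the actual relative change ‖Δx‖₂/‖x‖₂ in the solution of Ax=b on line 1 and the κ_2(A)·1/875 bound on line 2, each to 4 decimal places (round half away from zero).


0.0016
0.3827

largest singular value 12, smallest 32/893
κ_2(A) = 12 / (32/893) = 334.8750
worst-case relative error ≤ 334.8750 × 1/875 = 0.3827
solve Ax = b  →  x = [-18.1334 -81.7317]
‖b‖₂ = 4.2426 and ‖x‖₂ = 83.7191
Δx = A⁻¹·δb where δb = 1/875·4.2426·d; ‖Δx‖ = 0.1353
dividing the unrounded norms, ‖Δx‖/‖x‖ = 0.0016
so the bound overstates the realised error by a factor of ≈ 236.7934 (computed from the unrounded values)


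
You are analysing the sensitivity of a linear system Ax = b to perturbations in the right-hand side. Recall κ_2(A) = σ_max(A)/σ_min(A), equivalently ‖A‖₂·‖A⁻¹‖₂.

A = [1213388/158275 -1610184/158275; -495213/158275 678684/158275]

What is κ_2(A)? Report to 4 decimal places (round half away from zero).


M = AᵀA = [10162996177/148230625 -13549533036/148230625; -13549533036/148230625 18066890448/148230625]. tr(M)=225839093/1185845, det(M)=161188416/148230625
λ_max, λ_min = (225839093/1185845 ± √1274929482594829009/35155709100625)/2 = 4761/25, 33856/5929225
σ_max=√(4761/25)=(69/5), σ_min=√(33856/5929225)=(184/2435) → κ = 182.6250

182.6250


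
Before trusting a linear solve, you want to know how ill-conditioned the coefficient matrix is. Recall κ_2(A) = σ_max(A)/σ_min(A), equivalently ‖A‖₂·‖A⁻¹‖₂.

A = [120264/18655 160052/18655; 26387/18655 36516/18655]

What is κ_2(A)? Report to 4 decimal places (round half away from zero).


250.2500

M = AᵀA = [1803653/41405 2404764/41405; 2404764/41405 3206432/41405]. tr(M)=1002017/8281, det(M)=1936/8281
eigenvalues of AᵀA: λ = (tr ± √(tr²−4·det))/2 = 121, 16/8281
σ_max=√121=11, σ_min=√(16/8281)=(4/91) → κ = 250.2500


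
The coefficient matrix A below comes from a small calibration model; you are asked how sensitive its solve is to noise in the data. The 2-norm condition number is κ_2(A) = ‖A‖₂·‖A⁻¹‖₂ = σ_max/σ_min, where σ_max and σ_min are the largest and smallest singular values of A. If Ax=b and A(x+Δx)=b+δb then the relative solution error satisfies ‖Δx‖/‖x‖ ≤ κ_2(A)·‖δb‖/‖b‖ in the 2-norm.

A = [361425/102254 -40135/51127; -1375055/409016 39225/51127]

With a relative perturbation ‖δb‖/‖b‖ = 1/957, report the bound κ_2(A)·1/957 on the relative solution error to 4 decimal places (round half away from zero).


0.3595

AᵀA = [4733442025/198922816 -133126875/24865352; -133126875/24865352 3744850/3108169]; tr = 2958425/118336, det = 625/118336
eigenvalues of AᵀA: λ = (tr ± √(tr²−4·det))/2 = 25, 25/118336
κ_2(A) = √(λ_max/λ_min) = √(25 / (25/118336)) = 344.0000
κ_2(A)·‖δb‖/‖b‖ = 0.3595


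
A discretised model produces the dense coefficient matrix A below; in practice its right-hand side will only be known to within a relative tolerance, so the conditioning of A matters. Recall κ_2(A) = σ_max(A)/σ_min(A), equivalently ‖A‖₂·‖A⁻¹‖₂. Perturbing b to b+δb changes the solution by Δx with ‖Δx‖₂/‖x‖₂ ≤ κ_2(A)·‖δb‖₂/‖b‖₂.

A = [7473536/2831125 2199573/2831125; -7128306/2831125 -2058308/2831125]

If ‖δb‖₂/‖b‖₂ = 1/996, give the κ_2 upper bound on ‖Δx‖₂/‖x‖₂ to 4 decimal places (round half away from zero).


0.3921

AᵀA = [126832921252/9530640625 36992672136/9530640625; 36992672136/9530640625 10790431873/9530640625]; tr = 44039473/3049805, det = 521284/381225625
solving λ² − 44039473/3049805·λ + 521284/381225625 = 0 gives λ = 361/25, 1444/15249025
σ_max=√(361/25)=(19/5), σ_min=√(1444/15249025)=(38/3905) → κ = 390.5000
worst-case relative error ≤ 390.5000 × 1/996 = 0.3921


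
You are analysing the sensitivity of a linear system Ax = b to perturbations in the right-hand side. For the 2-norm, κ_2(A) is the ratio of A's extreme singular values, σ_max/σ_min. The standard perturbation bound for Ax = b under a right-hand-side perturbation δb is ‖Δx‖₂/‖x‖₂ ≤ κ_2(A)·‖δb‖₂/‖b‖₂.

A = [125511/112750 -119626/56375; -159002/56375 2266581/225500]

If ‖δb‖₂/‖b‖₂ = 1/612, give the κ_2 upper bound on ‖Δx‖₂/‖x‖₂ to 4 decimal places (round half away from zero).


AᵀA = [69529777/7562500 -116127207/3781250; -116127207/3781250 3192359017/30250000]; tr = 1110553/9680, det = 131079601/4840000
eigenvalues of AᵀA: λ = (tr ± √(tr²−4·det))/2 = 11449/100, 11449/48400
so κ_2 = √((11449/100) / (11449/48400)) = 22.0000
bound on ‖Δx‖/‖x‖: κ·ε = 22.0000·1/612 = 0.0359

0.0359


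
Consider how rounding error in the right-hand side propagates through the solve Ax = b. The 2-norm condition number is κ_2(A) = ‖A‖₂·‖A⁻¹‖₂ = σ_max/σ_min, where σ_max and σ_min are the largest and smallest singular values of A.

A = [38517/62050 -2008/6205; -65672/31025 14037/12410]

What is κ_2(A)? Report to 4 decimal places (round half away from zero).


M = AᵀA = [29975689/6160324 -3996720/1540081; -3996720/1540081 8526625/6160324]. tr(M)=66613/10658, det(M)=25/85264
char-poly roots: 25/4 and 1/21316
so κ_2 = √((25/4) / (1/21316)) = 365.0000

365.0000


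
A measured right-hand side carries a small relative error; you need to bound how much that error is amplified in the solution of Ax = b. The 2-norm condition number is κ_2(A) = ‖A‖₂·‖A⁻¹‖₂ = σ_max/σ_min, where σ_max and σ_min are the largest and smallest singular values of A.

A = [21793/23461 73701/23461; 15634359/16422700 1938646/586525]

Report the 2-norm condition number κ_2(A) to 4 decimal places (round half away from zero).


283.1500

AᵀA = [567361780441/320695690000 34730910027/5726708750; 34730910027/5726708750 8505644101/409050625]; tr = 11577258809/513113104, det = 3258025/513113104
eigenvalues of AᵀA: λ = (tr ± √(tr²−4·det))/2 = 361/16, 9025/32069569
σ_max=√(361/16)=(19/4), σ_min=√(9025/32069569)=(95/5663) → κ = 283.1500


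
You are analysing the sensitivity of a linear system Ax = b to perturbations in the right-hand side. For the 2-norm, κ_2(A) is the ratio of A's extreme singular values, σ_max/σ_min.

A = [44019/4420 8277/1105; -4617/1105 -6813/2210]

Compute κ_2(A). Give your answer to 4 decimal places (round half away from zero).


306.0000

form AᵀA = [2696733/23120 505629/5780; 505629/5780 379233/5780] with trace 842733/4624 and determinant 6561/18496
λ_max, λ_min = (842733/4624 ± √710168571225/21381376)/2 = 729/4, 9/4624
σ_max=√(729/4)=(27/2), σ_min=√(9/4624)=(3/68) → κ = 306.0000


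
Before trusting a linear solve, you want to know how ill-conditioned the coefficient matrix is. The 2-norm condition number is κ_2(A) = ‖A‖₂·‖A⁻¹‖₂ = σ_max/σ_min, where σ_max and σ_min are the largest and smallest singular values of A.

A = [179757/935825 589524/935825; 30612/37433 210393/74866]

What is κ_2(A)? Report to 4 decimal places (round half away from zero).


form AᵀA = [367636329/520980625 1260346878/520980625; 1260346878/520980625 17284897809/2083922500] with trace 30008709/3334276 and determinant 2025/3334276
solving λ² − 30008709/3334276·λ + 2025/3334276 = 0 gives λ = 9, 225/3334276
σ_max=√9=3, σ_min=√(225/3334276)=(15/1826) → κ = 365.2000

365.2000


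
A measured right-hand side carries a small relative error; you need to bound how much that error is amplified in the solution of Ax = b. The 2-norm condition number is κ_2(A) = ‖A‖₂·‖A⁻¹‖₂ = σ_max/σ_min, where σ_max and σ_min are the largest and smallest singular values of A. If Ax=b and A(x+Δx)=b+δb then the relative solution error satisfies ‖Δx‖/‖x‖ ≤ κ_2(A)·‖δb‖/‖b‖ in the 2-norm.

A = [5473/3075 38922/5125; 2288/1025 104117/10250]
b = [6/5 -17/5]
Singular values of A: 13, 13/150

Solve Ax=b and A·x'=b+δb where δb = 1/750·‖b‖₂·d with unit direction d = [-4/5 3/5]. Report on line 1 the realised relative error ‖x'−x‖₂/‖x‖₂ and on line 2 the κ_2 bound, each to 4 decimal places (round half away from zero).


0.0016
0.2000

largest singular value 13, smallest 13/150
κ_2(A) = 13 / (13/150) = 150.0000
bound on ‖Δx‖/‖x‖: κ·ε = 150.0000·1/750 = 0.2000
solve Ax = b  →  x = [33.7373 -7.7486]
2-norm of b is 3.6056; of x, 34.6157
with δb = [-0.0038 0.0029], A·Δx = δb → ‖Δx‖ = 0.0555
realised ‖Δx‖/‖x‖ = 0.0016
so the bound overstates the realised error by a factor of ≈ 124.8088 (computed from the unrounded values)


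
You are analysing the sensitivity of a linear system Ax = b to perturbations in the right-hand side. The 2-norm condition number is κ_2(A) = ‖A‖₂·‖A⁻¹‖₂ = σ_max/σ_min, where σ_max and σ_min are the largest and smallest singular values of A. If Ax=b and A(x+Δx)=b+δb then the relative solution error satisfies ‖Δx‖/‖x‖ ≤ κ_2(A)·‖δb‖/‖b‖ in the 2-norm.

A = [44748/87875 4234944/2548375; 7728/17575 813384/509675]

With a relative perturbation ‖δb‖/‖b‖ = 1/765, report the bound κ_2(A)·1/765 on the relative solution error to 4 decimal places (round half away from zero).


0.0919

form AᵀA = [3495433104/7722015625 11953484928/7722015625; 11953484928/7722015625 40992376896/7722015625] with trace 71180496/12355225 and determinant 82944/12355225
λ_max, λ_min = (71180496/12355225 ± √5062563843676416/152651584800625)/2 = 144/25, 576/494209
κ = σ_max/σ_min = (12/5)/(24/703) = 70.3000
perturbation bound = 70.3000·1/765 = 0.0919


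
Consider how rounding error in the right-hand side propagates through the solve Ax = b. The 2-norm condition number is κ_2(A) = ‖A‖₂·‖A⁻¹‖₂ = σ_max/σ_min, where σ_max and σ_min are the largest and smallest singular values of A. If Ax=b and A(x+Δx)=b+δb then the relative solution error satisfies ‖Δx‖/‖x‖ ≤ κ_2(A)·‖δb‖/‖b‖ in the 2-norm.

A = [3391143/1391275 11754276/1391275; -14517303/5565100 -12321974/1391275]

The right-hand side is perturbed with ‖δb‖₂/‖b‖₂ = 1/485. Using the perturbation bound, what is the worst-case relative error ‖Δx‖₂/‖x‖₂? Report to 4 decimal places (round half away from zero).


AᵀA = [469381331673/36825610000 201143610717/4603201250; 201143610717/4603201250 344820508372/2301600625]; tr = 9578415145/58920976, det = 751689/3682561
char-poly roots: 2601/16 and 4624/3682561
σ_max=√(2601/16)=(51/4), σ_min=√(4624/3682561)=(68/1919) → κ = 359.8125
bound on ‖Δx‖/‖x‖: κ·ε = 359.8125·1/485 = 0.7419

0.7419


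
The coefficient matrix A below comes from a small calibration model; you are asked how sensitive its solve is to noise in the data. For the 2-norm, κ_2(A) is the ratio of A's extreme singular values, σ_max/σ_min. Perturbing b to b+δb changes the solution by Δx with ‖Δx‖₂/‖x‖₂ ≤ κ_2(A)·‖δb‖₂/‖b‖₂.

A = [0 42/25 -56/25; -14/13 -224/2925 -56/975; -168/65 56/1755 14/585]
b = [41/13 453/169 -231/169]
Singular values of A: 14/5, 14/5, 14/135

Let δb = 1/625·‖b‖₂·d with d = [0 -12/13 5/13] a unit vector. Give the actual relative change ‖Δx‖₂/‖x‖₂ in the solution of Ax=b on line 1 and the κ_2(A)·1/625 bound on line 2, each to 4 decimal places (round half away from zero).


from the listed singular values, σ₁ = 14/5, σ_n = 14/135
condition number: (14/5) ÷ (14/135) = 27.0000
κ_2(A)·‖δb‖/‖b‖ = 0.0432
solve Ax = b  →  x = [0.0824 -22.4670 -18.2582]
2-norm of b is 4.3589; of x, 28.9506
re-solving with b+δb shifts x by Δx of norm 0.0673
dividing the unrounded norms, ‖Δx‖/‖x‖ = 0.0023
tightness: 0.0023 against a bound of 0.0432 (unrounded ratio ≈ 0.0538)

0.0023
0.0432


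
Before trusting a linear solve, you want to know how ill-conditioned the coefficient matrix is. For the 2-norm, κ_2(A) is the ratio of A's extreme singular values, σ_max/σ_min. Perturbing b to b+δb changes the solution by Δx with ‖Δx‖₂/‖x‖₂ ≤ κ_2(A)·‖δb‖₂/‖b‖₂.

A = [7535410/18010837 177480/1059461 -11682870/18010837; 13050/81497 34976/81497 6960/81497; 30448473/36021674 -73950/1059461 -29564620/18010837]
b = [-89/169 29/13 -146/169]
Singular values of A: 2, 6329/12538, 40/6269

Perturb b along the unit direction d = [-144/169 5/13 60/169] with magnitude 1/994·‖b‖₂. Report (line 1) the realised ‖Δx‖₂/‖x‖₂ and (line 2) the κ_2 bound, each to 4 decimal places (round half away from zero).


0.0025
0.3153

σ_max = 2, σ_min = 40/6269
κ_2(A) = 2 / (40/6269) = 313.4500
worst-case relative error ≤ 313.4500 × 1/994 = 0.3153
solve Ax = b  →  x = [128.7586 -56.6215 69.2379]
‖b‖₂ = 2.4495 and ‖x‖₂ = 156.7759
re-solving with b+δb shifts x by Δx of norm 0.3862
dividing the unrounded norms, ‖Δx‖/‖x‖ = 0.0025
so the bound overstates the realised error by a factor of ≈ 128.0070 (computed from the unrounded values)


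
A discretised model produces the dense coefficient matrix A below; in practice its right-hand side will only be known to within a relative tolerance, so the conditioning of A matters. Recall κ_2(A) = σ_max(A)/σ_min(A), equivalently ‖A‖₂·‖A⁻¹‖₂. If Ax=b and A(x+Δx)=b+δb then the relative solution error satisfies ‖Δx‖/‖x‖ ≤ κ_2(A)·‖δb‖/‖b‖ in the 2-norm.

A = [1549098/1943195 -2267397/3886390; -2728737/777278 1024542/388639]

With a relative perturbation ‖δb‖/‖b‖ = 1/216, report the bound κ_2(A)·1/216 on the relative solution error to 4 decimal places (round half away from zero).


1.7554

AᵀA = [116447923161/8985144100 -21833748288/2246286025; -21833748288/2246286025 65502510489/8985144100]; tr = 3639008673/179702882, det = 4100625/1437623056
λ_max, λ_min = (3639008673/179702882 ± √3310503918775992576/8073281449776481)/2 = 81/4, 50625/359405764
σ_max=√(81/4)=(9/2), σ_min=√(50625/359405764)=(225/18958) → κ = 379.1600
κ_2(A)·‖δb‖/‖b‖ = 1.7554


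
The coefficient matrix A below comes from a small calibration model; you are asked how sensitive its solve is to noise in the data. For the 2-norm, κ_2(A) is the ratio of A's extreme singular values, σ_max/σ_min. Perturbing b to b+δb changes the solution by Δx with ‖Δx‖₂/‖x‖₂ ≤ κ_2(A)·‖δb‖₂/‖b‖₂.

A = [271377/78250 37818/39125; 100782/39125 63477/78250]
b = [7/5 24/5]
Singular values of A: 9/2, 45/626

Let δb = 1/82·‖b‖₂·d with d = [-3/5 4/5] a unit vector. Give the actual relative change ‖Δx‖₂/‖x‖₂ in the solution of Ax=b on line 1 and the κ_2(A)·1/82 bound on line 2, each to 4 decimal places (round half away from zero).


0.0203
0.7634

from the listed singular values, σ₁ = 9/2, σ_n = 45/626
κ_2(A) = (9/2) / (45/626) = 62.6000
worst-case relative error ≤ 62.6000 × 1/82 = 0.7634
solve Ax = b  →  x = [-10.8320 40.3129]
‖b‖₂ = 5.0000 and ‖x‖₂ = 41.7428
with δb = [-0.0366 0.0488], A·Δx = δb → ‖Δx‖ = 0.8482
relative error = 0.0203
realised/bound (from unrounded values) ≈ 0.0266


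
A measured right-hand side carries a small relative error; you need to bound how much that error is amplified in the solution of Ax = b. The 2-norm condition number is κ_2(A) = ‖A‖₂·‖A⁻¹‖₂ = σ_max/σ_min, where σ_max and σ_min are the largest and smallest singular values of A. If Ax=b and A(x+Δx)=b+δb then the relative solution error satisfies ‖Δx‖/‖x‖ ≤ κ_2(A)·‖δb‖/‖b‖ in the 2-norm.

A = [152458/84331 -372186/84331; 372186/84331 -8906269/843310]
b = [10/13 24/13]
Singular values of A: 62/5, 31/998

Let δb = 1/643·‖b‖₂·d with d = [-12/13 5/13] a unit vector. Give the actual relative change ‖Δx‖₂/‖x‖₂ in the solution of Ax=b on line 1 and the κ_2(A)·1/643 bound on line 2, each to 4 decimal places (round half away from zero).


0.6208
0.6208

σ_max = 62/5, σ_min = 31/998
condition number: (62/5) ÷ (31/998) = 399.2000
κ_2(A)·‖δb‖/‖b‖ = 0.6208
solve Ax = b  →  x = [0.0620 -0.1489]
2-norm of b is 2.0000; of x, 0.1613
re-solving with b+δb shifts x by Δx of norm 0.1001
realised ‖Δx‖/‖x‖ = 0.6208
realised/bound = 1 exactly: the bound is attained for this b and d


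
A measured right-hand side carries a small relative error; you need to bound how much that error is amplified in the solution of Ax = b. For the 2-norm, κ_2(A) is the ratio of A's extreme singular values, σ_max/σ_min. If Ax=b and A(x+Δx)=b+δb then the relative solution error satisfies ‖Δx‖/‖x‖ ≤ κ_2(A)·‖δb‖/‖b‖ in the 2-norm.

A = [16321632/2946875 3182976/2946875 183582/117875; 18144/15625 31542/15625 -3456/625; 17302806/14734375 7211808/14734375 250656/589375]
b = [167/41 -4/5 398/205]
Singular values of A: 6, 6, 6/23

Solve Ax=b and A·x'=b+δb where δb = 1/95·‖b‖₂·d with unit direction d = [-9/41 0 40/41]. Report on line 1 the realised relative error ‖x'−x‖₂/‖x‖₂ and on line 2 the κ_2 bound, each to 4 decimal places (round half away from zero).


0.0474
0.2421

σ_max = 6, σ_min = 6/23
κ_2(A) = 6 / (6/23) = 23.0000
bound on ‖Δx‖/‖x‖: κ·ε = 23.0000·1/95 = 0.2421
solve Ax = b  →  x = [-0.3643 3.6299 1.3933]
2-norm of b is 4.5826; of x, 3.9051
re-solving with b+δb shifts x by Δx of norm 0.1849
dividing the unrounded norms, ‖Δx‖/‖x‖ = 0.0474
tightness: 0.0474 against a bound of 0.2421 (unrounded ratio ≈ 0.1956)


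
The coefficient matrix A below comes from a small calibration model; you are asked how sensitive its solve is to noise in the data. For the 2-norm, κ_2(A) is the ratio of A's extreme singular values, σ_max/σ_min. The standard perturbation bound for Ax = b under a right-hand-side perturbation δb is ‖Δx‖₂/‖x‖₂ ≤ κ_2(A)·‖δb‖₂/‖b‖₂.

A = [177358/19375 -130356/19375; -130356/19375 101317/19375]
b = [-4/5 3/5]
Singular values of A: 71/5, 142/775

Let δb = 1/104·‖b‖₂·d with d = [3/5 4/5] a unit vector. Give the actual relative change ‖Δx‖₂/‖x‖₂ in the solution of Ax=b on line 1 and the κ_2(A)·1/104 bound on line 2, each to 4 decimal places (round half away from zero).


0.7452
0.7452

from the listed singular values, σ₁ = 71/5, σ_n = 142/775
condition number: (71/5) ÷ (142/775) = 77.5000
perturbation bound = 77.5000·1/104 = 0.7452
solve Ax = b  →  x = [-0.0563 0.0423]
‖b‖ = 1.0000, ‖x‖ = 0.0704
re-solving with b+δb shifts x by Δx of norm 0.0525
realised ‖Δx‖/‖x‖ = 0.7452
tightness: 0.7452 against a bound of 0.7452; the bound is attained (ratio 1)


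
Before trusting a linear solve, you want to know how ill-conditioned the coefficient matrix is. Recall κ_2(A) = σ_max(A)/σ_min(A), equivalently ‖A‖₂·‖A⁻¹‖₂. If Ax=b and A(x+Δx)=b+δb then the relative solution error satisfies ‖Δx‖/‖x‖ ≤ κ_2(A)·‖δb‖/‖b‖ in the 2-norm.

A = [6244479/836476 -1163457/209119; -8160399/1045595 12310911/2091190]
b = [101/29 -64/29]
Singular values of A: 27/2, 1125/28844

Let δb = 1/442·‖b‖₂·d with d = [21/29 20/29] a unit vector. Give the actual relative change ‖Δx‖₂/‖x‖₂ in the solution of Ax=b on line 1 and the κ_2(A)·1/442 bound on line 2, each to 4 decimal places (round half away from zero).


largest singular value 27/2, smallest 1125/28844
κ_2(A) = (27/2) / (1125/28844) = 346.1280
perturbation bound = 346.1280·1/442 = 0.7831
solve Ax = b  →  x = [15.6205 20.3335]
‖b‖ = 4.1231, ‖x‖ = 25.6408
δb = ε·‖b‖·d = [0.0068 0.0064]; solving A·Δx = δb gives ‖Δx‖ = 0.2392
dividing the unrounded norms, ‖Δx‖/‖x‖ = 0.0093
realised/bound (from unrounded values) ≈ 0.0119

0.0093
0.7831


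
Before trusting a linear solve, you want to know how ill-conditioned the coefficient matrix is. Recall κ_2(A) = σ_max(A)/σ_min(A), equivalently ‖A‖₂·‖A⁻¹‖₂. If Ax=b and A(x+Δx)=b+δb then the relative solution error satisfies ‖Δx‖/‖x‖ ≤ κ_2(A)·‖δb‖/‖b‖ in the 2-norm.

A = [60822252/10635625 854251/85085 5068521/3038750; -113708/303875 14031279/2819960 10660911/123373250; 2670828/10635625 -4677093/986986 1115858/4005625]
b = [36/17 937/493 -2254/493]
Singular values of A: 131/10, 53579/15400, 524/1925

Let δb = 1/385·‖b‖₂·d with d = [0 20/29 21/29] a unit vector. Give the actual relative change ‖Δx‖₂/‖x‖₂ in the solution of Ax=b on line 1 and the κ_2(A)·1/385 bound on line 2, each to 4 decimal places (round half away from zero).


0.0069
0.1250

σ_max = 131/10, σ_min = 524/1925
κ_2(A) = (131/10) / (524/1925) = 48.1250
perturbation bound = 48.1250·1/385 = 0.1250
solve Ax = b  →  x = [1.4059 0.6135 -7.2434]
‖b‖ = 5.3852, ‖x‖ = 7.4041
with δb = [0.0000 0.0096 0.0101], A·Δx = δb → ‖Δx‖ = 0.0514
dividing the unrounded norms, ‖Δx‖/‖x‖ = 0.0069
so the bound overstates the realised error by a factor of ≈ 18.0112 (computed from the unrounded values)


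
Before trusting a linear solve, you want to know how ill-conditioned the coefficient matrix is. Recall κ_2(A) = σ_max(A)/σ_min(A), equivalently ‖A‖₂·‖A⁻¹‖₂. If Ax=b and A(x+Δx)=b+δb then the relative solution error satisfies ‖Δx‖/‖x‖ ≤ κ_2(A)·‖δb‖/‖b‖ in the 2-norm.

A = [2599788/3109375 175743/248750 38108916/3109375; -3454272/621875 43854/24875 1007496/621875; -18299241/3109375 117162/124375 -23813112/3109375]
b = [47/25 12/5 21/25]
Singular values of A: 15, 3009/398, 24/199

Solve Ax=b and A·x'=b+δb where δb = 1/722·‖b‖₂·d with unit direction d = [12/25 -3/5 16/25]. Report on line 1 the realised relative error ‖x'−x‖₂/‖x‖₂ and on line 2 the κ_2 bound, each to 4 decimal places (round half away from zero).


from the listed singular values, σ₁ = 15, σ_n = 24/199
condition number: 15 ÷ (24/199) = 124.3750
bound on ‖Δx‖/‖x‖: κ·ε = 124.3750·1/722 = 0.1723
solve Ax = b  →  x = [-0.3470 0.1111 0.1707]
2-norm of b is 3.1623; of x, 0.4024
δb = ε·‖b‖·d = [0.0021 -0.0026 0.0028]; solving A·Δx = δb gives ‖Δx‖ = 0.0363
relative error = 0.0903
tightness: 0.0903 against a bound of 0.1723 (unrounded ratio ≈ 0.5239)

0.0903
0.1723


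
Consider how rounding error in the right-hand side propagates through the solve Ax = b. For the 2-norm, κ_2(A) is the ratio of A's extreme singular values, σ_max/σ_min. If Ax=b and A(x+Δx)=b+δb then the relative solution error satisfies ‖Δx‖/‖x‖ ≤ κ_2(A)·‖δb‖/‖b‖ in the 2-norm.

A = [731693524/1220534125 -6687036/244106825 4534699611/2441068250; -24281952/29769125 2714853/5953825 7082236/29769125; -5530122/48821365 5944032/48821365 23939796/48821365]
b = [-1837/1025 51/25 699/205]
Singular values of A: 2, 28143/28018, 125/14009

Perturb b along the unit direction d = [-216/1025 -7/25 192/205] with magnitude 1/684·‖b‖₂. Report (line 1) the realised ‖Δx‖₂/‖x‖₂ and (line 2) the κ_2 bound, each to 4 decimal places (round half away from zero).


largest singular value 2, smallest 125/14009
condition number: 2 ÷ (125/14009) = 224.1440
κ_2(A)·‖δb‖/‖b‖ = 0.3277
solve Ax = b  →  x = [-154.5604 -295.2557 44.5593]
‖b‖₂ = 4.3589 and ‖x‖₂ = 336.2296
Δx = A⁻¹·δb where δb = 1/684·4.3589·d; ‖Δx‖ = 0.7142
dividing the unrounded norms, ‖Δx‖/‖x‖ = 0.0021
tightness: 0.0021 against a bound of 0.3277 (unrounded ratio ≈ 0.0065)

0.0021
0.3277


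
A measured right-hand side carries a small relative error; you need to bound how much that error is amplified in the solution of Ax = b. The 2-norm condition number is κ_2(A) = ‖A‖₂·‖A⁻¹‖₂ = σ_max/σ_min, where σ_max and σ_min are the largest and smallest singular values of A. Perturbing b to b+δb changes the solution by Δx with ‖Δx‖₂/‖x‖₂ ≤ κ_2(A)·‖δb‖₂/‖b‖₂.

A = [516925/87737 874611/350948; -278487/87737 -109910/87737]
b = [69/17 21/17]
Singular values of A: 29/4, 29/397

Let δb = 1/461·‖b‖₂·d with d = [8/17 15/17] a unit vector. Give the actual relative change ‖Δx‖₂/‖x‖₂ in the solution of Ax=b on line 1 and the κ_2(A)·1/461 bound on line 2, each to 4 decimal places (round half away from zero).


σ_max = 29/4, σ_min = 29/397
κ = σ_max/σ_min = (29/4)/(29/397) = 99.2500
bound on ‖Δx‖/‖x‖: κ·ε = 99.2500·1/461 = 0.2153
solve Ax = b  →  x = [-15.4138 38.0690]
‖b‖ = 4.2426, ‖x‖ = 41.0711
re-solving with b+δb shifts x by Δx of norm 0.1260
relative error = 0.0031
realised/bound (from unrounded values) ≈ 0.0142

0.0031
0.2153


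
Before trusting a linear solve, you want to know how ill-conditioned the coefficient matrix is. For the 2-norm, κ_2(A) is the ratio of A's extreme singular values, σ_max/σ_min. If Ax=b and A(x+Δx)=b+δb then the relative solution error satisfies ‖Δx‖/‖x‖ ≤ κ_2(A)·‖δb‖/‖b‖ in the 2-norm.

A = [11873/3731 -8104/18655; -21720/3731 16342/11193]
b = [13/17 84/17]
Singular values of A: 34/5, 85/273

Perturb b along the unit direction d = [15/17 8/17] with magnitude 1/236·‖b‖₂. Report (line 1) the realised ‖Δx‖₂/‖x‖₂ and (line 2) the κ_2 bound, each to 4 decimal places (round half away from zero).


0.0070
0.0925

σ_max = 34/5, σ_min = 85/273
κ_2(A) = (34/5) / (85/273) = 21.8400
κ_2(A)·‖δb‖/‖b‖ = 0.0925
solve Ax = b  →  x = [1.5412 9.5294]
2-norm of b is 5.0000; of x, 9.6532
re-solving with b+δb shifts x by Δx of norm 0.0680
relative error = 0.0070
tightness: 0.0070 against a bound of 0.0925 (unrounded ratio ≈ 0.0762)


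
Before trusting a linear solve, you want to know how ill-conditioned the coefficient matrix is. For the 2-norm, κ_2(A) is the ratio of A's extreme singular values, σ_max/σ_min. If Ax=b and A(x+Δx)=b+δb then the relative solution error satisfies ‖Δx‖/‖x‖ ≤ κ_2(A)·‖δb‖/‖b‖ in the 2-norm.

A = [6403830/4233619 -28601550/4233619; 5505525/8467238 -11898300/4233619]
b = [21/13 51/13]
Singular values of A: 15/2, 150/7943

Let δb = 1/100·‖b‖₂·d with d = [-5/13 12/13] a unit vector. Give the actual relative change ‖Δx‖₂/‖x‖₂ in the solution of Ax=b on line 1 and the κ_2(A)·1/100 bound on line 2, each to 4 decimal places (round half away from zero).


largest singular value 15/2, smallest 150/7943
κ_2(A) = (15/2) / (150/7943) = 397.1500
bound on ‖Δx‖/‖x‖: κ·ε = 397.1500·1/100 = 3.9715
solve Ax = b  →  x = [155.0732 34.4815]
‖b‖ = 4.2426, ‖x‖ = 158.8605
δb = ε·‖b‖·d = [-0.0163 0.0392]; solving A·Δx = δb gives ‖Δx‖ = 2.2466
dividing the unrounded norms, ‖Δx‖/‖x‖ = 0.0141
tightness: 0.0141 against a bound of 3.9715 (unrounded ratio ≈ 0.0036)

0.0141
3.9715


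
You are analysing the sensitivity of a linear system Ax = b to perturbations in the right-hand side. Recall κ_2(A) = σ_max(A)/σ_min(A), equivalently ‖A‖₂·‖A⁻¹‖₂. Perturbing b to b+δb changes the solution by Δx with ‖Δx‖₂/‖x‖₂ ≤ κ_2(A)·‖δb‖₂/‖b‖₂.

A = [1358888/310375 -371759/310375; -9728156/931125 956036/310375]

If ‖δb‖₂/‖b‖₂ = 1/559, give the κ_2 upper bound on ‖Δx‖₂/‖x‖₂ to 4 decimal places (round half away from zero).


form AᵀA = [658320760528/5130140625 -64000022968/1710046875; -64000022968/1710046875 6226092233/570015625] with trace 228593789/1641645 and determinant 193877776/205205625
λ_max, λ_min = (228593789/1641645 ± √1306123386449147809/67374957650625)/2 = 3481/25, 55696/8208225
so κ_2 = √((3481/25) / (55696/8208225)) = 143.2500
worst-case relative error ≤ 143.2500 × 1/559 = 0.2563

0.2563


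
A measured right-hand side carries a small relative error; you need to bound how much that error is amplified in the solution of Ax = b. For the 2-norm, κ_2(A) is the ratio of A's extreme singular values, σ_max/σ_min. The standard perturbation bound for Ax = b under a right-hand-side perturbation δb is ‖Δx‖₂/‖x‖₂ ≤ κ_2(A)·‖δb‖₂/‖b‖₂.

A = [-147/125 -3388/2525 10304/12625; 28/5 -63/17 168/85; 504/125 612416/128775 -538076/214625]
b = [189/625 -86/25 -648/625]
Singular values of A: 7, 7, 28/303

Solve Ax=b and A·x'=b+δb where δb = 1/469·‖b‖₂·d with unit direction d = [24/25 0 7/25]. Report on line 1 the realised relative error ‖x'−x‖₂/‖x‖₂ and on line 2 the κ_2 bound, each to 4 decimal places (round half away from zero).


0.1615
0.1615

from the listed singular values, σ₁ = 7, σ_n = 28/303
κ = σ_max/σ_min = 7/(28/303) = 75.7500
κ_2(A)·‖δb‖/‖b‖ = 0.1615
solve Ax = b  →  x = [-0.4857 0.1513 -0.0807]
‖b‖ = 3.6056, ‖x‖ = 0.5151
δb = ε·‖b‖·d = [0.0074 0.0000 0.0022]; solving A·Δx = δb gives ‖Δx‖ = 0.0832
realised ‖Δx‖/‖x‖ = 0.1615
so the bound is sharp here: realised error equals the bound
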